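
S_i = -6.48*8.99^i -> [-6.48, -58.26, -523.71, -4708.19, -42326.64]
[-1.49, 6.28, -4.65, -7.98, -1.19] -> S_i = Random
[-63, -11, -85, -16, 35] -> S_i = Random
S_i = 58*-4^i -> [58, -232, 928, -3712, 14848]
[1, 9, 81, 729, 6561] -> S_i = 1*9^i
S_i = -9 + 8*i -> [-9, -1, 7, 15, 23]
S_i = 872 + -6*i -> [872, 866, 860, 854, 848]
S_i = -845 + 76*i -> [-845, -769, -693, -617, -541]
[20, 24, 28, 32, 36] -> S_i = 20 + 4*i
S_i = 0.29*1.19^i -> [0.29, 0.35, 0.41, 0.49, 0.58]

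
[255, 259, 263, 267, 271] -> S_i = 255 + 4*i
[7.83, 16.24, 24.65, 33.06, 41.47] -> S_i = 7.83 + 8.41*i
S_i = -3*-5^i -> [-3, 15, -75, 375, -1875]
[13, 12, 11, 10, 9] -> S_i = 13 + -1*i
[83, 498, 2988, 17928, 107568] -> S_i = 83*6^i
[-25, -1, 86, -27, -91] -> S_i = Random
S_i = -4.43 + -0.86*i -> [-4.43, -5.29, -6.15, -7.01, -7.87]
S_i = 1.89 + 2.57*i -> [1.89, 4.46, 7.03, 9.6, 12.17]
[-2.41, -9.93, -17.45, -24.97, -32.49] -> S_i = -2.41 + -7.52*i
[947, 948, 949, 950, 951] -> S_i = 947 + 1*i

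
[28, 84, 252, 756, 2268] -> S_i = 28*3^i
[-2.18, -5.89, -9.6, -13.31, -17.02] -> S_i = -2.18 + -3.71*i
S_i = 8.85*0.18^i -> [8.85, 1.59, 0.29, 0.05, 0.01]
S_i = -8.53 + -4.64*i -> [-8.53, -13.17, -17.81, -22.45, -27.09]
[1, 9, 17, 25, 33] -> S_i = 1 + 8*i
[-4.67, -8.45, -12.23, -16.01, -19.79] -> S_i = -4.67 + -3.78*i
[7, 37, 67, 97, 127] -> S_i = 7 + 30*i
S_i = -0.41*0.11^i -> [-0.41, -0.05, -0.0, -0.0, -0.0]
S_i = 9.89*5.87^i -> [9.89, 58.05, 340.78, 2000.37, 11742.18]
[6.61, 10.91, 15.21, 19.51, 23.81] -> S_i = 6.61 + 4.30*i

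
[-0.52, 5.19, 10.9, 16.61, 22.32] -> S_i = -0.52 + 5.71*i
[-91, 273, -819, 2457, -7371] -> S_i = -91*-3^i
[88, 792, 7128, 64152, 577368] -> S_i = 88*9^i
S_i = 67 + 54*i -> [67, 121, 175, 229, 283]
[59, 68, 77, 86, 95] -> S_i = 59 + 9*i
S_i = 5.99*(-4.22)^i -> [5.99, -25.28, 106.67, -450.16, 1899.66]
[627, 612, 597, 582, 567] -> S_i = 627 + -15*i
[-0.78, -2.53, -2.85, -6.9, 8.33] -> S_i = Random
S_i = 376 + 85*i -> [376, 461, 546, 631, 716]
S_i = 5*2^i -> [5, 10, 20, 40, 80]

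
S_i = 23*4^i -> [23, 92, 368, 1472, 5888]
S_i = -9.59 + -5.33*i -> [-9.59, -14.92, -20.25, -25.58, -30.91]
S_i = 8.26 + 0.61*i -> [8.26, 8.87, 9.48, 10.09, 10.7]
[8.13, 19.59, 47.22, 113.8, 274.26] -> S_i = 8.13*2.41^i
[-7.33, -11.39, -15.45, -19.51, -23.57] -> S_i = -7.33 + -4.06*i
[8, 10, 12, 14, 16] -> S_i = 8 + 2*i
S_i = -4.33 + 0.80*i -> [-4.33, -3.53, -2.73, -1.93, -1.13]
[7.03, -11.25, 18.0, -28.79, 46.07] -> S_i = 7.03*(-1.60)^i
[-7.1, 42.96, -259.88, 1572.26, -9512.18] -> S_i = -7.10*(-6.05)^i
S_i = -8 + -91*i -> [-8, -99, -190, -281, -372]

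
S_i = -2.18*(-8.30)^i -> [-2.18, 18.09, -150.18, 1246.5, -10345.91]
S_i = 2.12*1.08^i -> [2.12, 2.29, 2.47, 2.67, 2.88]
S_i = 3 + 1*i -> [3, 4, 5, 6, 7]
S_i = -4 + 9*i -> [-4, 5, 14, 23, 32]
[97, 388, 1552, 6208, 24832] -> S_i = 97*4^i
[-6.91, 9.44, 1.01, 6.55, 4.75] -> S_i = Random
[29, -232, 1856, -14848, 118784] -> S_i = 29*-8^i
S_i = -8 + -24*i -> [-8, -32, -56, -80, -104]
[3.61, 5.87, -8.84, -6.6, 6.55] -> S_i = Random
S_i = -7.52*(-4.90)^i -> [-7.52, 36.85, -180.56, 884.72, -4335.13]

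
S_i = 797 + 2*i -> [797, 799, 801, 803, 805]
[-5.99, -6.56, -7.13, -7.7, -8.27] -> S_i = -5.99 + -0.57*i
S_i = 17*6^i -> [17, 102, 612, 3672, 22032]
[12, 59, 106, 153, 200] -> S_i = 12 + 47*i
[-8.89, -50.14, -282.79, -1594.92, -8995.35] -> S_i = -8.89*5.64^i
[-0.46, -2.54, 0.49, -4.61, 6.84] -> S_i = Random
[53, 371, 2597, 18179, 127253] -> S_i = 53*7^i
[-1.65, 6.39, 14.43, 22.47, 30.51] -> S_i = -1.65 + 8.04*i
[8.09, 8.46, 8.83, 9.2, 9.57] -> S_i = 8.09 + 0.37*i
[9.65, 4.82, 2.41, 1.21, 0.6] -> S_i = 9.65*0.50^i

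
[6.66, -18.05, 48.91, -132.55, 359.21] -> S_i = 6.66*(-2.71)^i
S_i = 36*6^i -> [36, 216, 1296, 7776, 46656]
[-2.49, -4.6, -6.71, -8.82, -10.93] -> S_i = -2.49 + -2.11*i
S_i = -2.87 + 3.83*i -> [-2.87, 0.96, 4.79, 8.62, 12.45]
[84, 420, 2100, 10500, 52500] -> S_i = 84*5^i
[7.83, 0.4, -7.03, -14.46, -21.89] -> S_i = 7.83 + -7.43*i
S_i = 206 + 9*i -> [206, 215, 224, 233, 242]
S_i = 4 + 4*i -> [4, 8, 12, 16, 20]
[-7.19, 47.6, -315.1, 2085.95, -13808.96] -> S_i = -7.19*(-6.62)^i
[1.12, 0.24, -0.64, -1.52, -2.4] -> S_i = 1.12 + -0.88*i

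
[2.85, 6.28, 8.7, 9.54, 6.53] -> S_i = Random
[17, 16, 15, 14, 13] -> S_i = 17 + -1*i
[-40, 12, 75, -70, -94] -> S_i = Random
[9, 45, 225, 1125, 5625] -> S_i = 9*5^i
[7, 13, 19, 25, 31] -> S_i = 7 + 6*i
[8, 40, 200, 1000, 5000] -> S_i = 8*5^i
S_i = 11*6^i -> [11, 66, 396, 2376, 14256]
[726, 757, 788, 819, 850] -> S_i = 726 + 31*i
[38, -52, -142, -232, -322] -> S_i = 38 + -90*i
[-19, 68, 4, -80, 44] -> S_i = Random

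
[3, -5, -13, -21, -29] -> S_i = 3 + -8*i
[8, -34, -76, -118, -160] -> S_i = 8 + -42*i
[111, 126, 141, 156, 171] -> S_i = 111 + 15*i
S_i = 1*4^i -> [1, 4, 16, 64, 256]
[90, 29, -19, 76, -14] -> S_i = Random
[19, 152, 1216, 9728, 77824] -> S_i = 19*8^i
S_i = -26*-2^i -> [-26, 52, -104, 208, -416]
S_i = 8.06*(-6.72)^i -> [8.06, -54.16, 363.98, -2445.92, 16436.61]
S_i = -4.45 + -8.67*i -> [-4.45, -13.12, -21.79, -30.46, -39.13]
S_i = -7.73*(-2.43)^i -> [-7.73, 18.78, -45.64, 110.92, -269.53]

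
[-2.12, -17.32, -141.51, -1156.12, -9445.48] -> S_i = -2.12*8.17^i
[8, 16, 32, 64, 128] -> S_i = 8*2^i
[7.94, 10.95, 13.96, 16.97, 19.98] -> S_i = 7.94 + 3.01*i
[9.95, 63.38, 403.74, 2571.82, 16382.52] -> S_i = 9.95*6.37^i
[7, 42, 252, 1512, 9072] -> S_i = 7*6^i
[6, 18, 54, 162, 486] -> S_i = 6*3^i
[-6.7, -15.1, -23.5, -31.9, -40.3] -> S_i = -6.70 + -8.40*i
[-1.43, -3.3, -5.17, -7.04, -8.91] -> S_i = -1.43 + -1.87*i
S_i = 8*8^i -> [8, 64, 512, 4096, 32768]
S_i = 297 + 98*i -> [297, 395, 493, 591, 689]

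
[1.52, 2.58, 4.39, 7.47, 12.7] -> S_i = 1.52*1.70^i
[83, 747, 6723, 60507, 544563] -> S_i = 83*9^i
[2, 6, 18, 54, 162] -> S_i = 2*3^i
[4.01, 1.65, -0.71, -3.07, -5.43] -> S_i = 4.01 + -2.36*i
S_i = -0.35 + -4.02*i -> [-0.35, -4.37, -8.39, -12.41, -16.43]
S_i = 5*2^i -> [5, 10, 20, 40, 80]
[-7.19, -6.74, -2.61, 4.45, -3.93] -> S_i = Random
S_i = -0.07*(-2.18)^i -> [-0.07, 0.15, -0.33, 0.73, -1.58]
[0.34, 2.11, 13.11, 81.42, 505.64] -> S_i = 0.34*6.21^i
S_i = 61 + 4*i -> [61, 65, 69, 73, 77]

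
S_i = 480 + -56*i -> [480, 424, 368, 312, 256]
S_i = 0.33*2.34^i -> [0.33, 0.77, 1.81, 4.23, 9.89]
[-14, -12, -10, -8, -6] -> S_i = -14 + 2*i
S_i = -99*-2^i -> [-99, 198, -396, 792, -1584]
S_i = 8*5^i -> [8, 40, 200, 1000, 5000]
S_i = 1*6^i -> [1, 6, 36, 216, 1296]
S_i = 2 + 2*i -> [2, 4, 6, 8, 10]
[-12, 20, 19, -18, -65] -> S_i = Random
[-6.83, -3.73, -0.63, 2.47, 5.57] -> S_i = -6.83 + 3.10*i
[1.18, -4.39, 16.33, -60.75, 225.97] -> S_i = 1.18*(-3.72)^i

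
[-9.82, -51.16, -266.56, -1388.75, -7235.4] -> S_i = -9.82*5.21^i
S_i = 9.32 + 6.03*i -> [9.32, 15.35, 21.38, 27.41, 33.44]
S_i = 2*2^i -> [2, 4, 8, 16, 32]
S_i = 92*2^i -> [92, 184, 368, 736, 1472]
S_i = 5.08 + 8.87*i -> [5.08, 13.95, 22.82, 31.69, 40.56]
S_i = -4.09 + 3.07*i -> [-4.09, -1.02, 2.05, 5.12, 8.19]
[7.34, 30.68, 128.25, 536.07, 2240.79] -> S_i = 7.34*4.18^i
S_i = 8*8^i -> [8, 64, 512, 4096, 32768]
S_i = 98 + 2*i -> [98, 100, 102, 104, 106]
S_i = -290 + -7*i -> [-290, -297, -304, -311, -318]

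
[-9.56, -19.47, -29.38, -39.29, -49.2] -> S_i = -9.56 + -9.91*i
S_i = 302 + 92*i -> [302, 394, 486, 578, 670]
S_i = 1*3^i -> [1, 3, 9, 27, 81]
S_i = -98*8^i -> [-98, -784, -6272, -50176, -401408]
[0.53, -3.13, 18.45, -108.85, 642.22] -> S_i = 0.53*(-5.90)^i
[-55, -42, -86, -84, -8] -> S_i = Random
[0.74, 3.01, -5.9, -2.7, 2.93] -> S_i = Random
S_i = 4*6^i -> [4, 24, 144, 864, 5184]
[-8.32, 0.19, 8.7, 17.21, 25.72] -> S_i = -8.32 + 8.51*i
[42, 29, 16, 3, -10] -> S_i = 42 + -13*i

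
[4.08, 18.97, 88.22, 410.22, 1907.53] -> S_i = 4.08*4.65^i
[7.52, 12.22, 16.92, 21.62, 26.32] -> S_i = 7.52 + 4.70*i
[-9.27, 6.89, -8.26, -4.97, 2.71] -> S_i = Random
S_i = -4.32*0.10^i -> [-4.32, -0.43, -0.04, -0.0, -0.0]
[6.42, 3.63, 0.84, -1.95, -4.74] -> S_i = 6.42 + -2.79*i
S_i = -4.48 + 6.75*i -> [-4.48, 2.27, 9.02, 15.77, 22.52]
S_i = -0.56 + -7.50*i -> [-0.56, -8.06, -15.56, -23.06, -30.56]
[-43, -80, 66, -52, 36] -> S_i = Random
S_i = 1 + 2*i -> [1, 3, 5, 7, 9]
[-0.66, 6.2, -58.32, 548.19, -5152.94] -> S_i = -0.66*(-9.40)^i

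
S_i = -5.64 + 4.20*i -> [-5.64, -1.44, 2.76, 6.96, 11.16]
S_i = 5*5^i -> [5, 25, 125, 625, 3125]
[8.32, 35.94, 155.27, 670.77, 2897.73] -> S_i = 8.32*4.32^i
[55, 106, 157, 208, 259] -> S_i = 55 + 51*i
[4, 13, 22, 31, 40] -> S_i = 4 + 9*i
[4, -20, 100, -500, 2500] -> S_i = 4*-5^i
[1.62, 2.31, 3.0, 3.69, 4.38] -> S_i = 1.62 + 0.69*i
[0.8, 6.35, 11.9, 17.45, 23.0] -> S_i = 0.80 + 5.55*i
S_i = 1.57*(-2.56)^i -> [1.57, -4.02, 10.29, -26.34, 67.43]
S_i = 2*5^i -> [2, 10, 50, 250, 1250]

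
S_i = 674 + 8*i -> [674, 682, 690, 698, 706]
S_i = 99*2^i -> [99, 198, 396, 792, 1584]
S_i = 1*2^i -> [1, 2, 4, 8, 16]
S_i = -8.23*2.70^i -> [-8.23, -22.22, -60.0, -161.99, -437.38]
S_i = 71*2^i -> [71, 142, 284, 568, 1136]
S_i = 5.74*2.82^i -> [5.74, 16.19, 45.65, 128.72, 363.0]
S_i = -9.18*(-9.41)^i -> [-9.18, 86.38, -812.87, 7649.12, -71978.23]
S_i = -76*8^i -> [-76, -608, -4864, -38912, -311296]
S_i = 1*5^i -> [1, 5, 25, 125, 625]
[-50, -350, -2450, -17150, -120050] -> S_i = -50*7^i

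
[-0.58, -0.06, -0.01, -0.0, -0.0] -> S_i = -0.58*0.11^i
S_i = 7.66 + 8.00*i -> [7.66, 15.66, 23.66, 31.66, 39.66]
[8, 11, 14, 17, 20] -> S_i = 8 + 3*i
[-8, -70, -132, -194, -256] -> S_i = -8 + -62*i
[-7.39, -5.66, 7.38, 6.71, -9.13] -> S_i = Random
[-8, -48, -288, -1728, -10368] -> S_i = -8*6^i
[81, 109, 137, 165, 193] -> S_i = 81 + 28*i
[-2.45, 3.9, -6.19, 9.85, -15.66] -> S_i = -2.45*(-1.59)^i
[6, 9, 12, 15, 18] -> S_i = 6 + 3*i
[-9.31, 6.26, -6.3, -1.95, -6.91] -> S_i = Random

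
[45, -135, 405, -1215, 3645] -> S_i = 45*-3^i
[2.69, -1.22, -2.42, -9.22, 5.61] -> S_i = Random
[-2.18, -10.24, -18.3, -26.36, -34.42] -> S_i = -2.18 + -8.06*i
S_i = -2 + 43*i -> [-2, 41, 84, 127, 170]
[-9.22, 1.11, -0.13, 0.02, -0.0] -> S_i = -9.22*(-0.12)^i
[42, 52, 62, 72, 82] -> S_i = 42 + 10*i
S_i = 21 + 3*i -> [21, 24, 27, 30, 33]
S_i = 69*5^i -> [69, 345, 1725, 8625, 43125]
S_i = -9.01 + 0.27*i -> [-9.01, -8.74, -8.47, -8.2, -7.93]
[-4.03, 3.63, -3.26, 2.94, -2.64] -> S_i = -4.03*(-0.90)^i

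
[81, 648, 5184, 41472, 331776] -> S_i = 81*8^i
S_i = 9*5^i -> [9, 45, 225, 1125, 5625]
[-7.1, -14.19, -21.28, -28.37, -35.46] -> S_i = -7.10 + -7.09*i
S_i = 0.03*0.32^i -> [0.03, 0.01, 0.0, 0.0, 0.0]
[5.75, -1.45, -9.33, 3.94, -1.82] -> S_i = Random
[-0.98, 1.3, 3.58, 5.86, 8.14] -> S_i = -0.98 + 2.28*i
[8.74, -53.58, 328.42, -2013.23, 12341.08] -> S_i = 8.74*(-6.13)^i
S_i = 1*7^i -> [1, 7, 49, 343, 2401]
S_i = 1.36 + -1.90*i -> [1.36, -0.54, -2.44, -4.34, -6.24]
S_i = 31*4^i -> [31, 124, 496, 1984, 7936]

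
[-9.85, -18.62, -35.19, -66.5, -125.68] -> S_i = -9.85*1.89^i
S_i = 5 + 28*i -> [5, 33, 61, 89, 117]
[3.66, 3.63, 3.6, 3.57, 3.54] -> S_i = 3.66 + -0.03*i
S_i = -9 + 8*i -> [-9, -1, 7, 15, 23]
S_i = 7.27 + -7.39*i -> [7.27, -0.12, -7.51, -14.9, -22.29]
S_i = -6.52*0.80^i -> [-6.52, -5.22, -4.17, -3.34, -2.67]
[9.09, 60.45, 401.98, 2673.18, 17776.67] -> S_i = 9.09*6.65^i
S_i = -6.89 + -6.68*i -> [-6.89, -13.57, -20.25, -26.93, -33.61]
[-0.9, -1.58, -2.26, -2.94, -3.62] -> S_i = -0.90 + -0.68*i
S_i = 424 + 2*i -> [424, 426, 428, 430, 432]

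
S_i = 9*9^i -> [9, 81, 729, 6561, 59049]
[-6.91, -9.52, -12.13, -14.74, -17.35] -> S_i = -6.91 + -2.61*i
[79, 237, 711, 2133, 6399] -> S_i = 79*3^i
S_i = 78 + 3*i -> [78, 81, 84, 87, 90]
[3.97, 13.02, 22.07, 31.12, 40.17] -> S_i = 3.97 + 9.05*i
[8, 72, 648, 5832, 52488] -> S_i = 8*9^i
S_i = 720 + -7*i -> [720, 713, 706, 699, 692]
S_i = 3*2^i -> [3, 6, 12, 24, 48]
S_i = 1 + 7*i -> [1, 8, 15, 22, 29]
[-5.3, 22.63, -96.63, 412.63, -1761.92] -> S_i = -5.30*(-4.27)^i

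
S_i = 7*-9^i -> [7, -63, 567, -5103, 45927]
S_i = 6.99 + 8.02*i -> [6.99, 15.01, 23.03, 31.05, 39.07]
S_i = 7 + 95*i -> [7, 102, 197, 292, 387]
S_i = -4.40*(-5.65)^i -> [-4.4, 24.86, -140.46, 793.59, -4483.8]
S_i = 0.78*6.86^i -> [0.78, 5.35, 36.71, 251.81, 1727.39]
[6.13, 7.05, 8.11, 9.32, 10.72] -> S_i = 6.13*1.15^i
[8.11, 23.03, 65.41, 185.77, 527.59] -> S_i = 8.11*2.84^i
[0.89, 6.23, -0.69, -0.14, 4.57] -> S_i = Random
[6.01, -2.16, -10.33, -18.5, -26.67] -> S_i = 6.01 + -8.17*i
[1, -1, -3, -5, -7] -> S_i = 1 + -2*i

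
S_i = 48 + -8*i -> [48, 40, 32, 24, 16]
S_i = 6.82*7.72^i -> [6.82, 52.65, 406.46, 3137.88, 24224.43]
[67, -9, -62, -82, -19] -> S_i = Random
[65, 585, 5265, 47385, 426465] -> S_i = 65*9^i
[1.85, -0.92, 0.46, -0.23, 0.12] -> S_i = 1.85*(-0.50)^i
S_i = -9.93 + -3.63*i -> [-9.93, -13.56, -17.19, -20.82, -24.45]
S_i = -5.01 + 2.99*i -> [-5.01, -2.02, 0.97, 3.96, 6.95]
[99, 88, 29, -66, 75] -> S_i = Random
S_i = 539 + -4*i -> [539, 535, 531, 527, 523]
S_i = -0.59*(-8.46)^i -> [-0.59, 4.99, -42.23, 357.24, -3022.27]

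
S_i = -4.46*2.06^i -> [-4.46, -9.19, -18.93, -38.99, -80.32]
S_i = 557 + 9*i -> [557, 566, 575, 584, 593]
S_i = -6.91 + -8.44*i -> [-6.91, -15.35, -23.79, -32.23, -40.67]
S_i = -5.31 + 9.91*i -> [-5.31, 4.6, 14.51, 24.42, 34.33]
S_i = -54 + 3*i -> [-54, -51, -48, -45, -42]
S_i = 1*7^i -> [1, 7, 49, 343, 2401]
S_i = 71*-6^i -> [71, -426, 2556, -15336, 92016]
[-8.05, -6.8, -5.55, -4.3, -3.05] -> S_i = -8.05 + 1.25*i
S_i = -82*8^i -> [-82, -656, -5248, -41984, -335872]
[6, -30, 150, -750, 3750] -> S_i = 6*-5^i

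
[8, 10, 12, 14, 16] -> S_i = 8 + 2*i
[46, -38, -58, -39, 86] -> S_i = Random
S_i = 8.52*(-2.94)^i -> [8.52, -25.05, 73.64, -216.51, 636.54]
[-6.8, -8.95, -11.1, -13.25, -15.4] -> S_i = -6.80 + -2.15*i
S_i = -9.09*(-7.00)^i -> [-9.09, 63.63, -445.41, 3117.87, -21825.09]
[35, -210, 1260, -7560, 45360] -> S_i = 35*-6^i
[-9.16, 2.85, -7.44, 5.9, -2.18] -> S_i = Random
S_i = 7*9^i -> [7, 63, 567, 5103, 45927]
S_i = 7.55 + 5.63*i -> [7.55, 13.18, 18.81, 24.44, 30.07]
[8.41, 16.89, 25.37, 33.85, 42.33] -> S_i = 8.41 + 8.48*i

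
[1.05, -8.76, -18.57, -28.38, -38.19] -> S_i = 1.05 + -9.81*i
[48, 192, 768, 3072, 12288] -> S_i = 48*4^i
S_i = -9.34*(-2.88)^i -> [-9.34, 26.9, -77.47, 223.11, -642.56]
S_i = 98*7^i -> [98, 686, 4802, 33614, 235298]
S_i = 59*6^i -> [59, 354, 2124, 12744, 76464]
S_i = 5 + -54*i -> [5, -49, -103, -157, -211]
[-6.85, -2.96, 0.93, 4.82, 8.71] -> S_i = -6.85 + 3.89*i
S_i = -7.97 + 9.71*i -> [-7.97, 1.74, 11.45, 21.16, 30.87]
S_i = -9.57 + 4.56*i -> [-9.57, -5.01, -0.45, 4.11, 8.67]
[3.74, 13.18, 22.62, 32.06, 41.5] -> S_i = 3.74 + 9.44*i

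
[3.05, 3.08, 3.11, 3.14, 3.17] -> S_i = 3.05*1.01^i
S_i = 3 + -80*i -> [3, -77, -157, -237, -317]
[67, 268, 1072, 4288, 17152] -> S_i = 67*4^i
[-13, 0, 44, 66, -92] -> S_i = Random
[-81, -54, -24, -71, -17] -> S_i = Random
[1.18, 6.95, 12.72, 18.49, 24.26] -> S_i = 1.18 + 5.77*i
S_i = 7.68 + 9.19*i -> [7.68, 16.87, 26.06, 35.25, 44.44]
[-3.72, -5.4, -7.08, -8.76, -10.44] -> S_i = -3.72 + -1.68*i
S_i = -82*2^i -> [-82, -164, -328, -656, -1312]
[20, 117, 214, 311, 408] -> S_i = 20 + 97*i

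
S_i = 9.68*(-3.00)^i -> [9.68, -29.04, 87.12, -261.36, 784.08]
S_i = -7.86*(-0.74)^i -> [-7.86, 5.82, -4.3, 3.19, -2.36]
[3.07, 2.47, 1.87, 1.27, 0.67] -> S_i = 3.07 + -0.60*i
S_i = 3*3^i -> [3, 9, 27, 81, 243]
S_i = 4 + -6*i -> [4, -2, -8, -14, -20]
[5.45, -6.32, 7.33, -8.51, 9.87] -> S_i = 5.45*(-1.16)^i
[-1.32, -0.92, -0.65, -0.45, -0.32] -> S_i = -1.32*0.70^i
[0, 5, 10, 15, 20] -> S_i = 0 + 5*i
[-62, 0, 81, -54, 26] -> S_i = Random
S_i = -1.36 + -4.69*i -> [-1.36, -6.05, -10.74, -15.43, -20.12]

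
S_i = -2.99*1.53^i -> [-2.99, -4.57, -7.0, -10.71, -16.38]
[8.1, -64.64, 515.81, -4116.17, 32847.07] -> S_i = 8.10*(-7.98)^i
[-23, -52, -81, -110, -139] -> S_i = -23 + -29*i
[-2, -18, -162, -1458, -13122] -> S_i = -2*9^i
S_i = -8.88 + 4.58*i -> [-8.88, -4.3, 0.28, 4.86, 9.44]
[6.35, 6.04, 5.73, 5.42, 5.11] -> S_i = 6.35 + -0.31*i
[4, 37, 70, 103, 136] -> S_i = 4 + 33*i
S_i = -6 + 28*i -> [-6, 22, 50, 78, 106]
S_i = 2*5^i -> [2, 10, 50, 250, 1250]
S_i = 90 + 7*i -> [90, 97, 104, 111, 118]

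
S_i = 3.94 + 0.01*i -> [3.94, 3.95, 3.96, 3.97, 3.98]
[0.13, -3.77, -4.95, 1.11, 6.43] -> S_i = Random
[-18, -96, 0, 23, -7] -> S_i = Random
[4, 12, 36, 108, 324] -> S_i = 4*3^i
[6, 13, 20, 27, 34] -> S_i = 6 + 7*i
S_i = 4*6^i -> [4, 24, 144, 864, 5184]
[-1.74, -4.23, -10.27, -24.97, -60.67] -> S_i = -1.74*2.43^i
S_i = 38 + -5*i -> [38, 33, 28, 23, 18]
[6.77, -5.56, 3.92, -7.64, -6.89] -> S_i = Random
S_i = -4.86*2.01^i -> [-4.86, -9.77, -19.63, -39.47, -79.33]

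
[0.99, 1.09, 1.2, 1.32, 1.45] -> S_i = 0.99*1.10^i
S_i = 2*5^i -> [2, 10, 50, 250, 1250]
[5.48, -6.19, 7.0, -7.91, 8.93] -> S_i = 5.48*(-1.13)^i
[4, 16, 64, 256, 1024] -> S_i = 4*4^i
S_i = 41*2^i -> [41, 82, 164, 328, 656]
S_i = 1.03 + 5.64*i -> [1.03, 6.67, 12.31, 17.95, 23.59]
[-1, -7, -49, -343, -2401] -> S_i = -1*7^i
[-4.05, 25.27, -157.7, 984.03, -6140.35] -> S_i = -4.05*(-6.24)^i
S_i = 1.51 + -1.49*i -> [1.51, 0.02, -1.47, -2.96, -4.45]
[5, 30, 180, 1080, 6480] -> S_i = 5*6^i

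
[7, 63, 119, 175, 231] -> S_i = 7 + 56*i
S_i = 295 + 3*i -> [295, 298, 301, 304, 307]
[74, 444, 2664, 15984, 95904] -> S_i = 74*6^i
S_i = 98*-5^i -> [98, -490, 2450, -12250, 61250]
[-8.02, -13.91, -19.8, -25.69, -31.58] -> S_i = -8.02 + -5.89*i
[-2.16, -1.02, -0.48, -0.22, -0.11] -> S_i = -2.16*0.47^i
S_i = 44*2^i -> [44, 88, 176, 352, 704]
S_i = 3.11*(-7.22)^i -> [3.11, -22.45, 162.12, -1170.5, 8451.02]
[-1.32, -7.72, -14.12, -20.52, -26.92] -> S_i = -1.32 + -6.40*i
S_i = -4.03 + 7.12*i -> [-4.03, 3.09, 10.21, 17.33, 24.45]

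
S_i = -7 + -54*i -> [-7, -61, -115, -169, -223]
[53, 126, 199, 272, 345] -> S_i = 53 + 73*i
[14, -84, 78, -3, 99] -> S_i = Random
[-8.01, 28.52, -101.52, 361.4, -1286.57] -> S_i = -8.01*(-3.56)^i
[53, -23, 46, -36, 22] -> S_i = Random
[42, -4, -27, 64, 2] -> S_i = Random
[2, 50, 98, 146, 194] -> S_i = 2 + 48*i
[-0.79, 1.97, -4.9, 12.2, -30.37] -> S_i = -0.79*(-2.49)^i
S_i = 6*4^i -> [6, 24, 96, 384, 1536]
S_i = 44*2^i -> [44, 88, 176, 352, 704]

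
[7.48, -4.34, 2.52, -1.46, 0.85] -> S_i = 7.48*(-0.58)^i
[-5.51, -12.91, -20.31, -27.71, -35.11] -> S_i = -5.51 + -7.40*i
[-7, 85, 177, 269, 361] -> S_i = -7 + 92*i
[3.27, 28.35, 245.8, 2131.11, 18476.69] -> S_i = 3.27*8.67^i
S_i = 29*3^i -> [29, 87, 261, 783, 2349]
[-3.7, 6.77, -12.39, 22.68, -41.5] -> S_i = -3.70*(-1.83)^i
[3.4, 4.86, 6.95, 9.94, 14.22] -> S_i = 3.40*1.43^i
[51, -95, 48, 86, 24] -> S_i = Random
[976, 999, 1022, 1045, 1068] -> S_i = 976 + 23*i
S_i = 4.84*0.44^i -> [4.84, 2.13, 0.94, 0.41, 0.18]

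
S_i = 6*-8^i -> [6, -48, 384, -3072, 24576]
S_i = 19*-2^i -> [19, -38, 76, -152, 304]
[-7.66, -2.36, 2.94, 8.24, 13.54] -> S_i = -7.66 + 5.30*i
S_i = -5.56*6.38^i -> [-5.56, -35.47, -226.32, -1443.9, -9212.08]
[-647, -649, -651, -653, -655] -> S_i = -647 + -2*i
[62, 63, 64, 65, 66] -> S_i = 62 + 1*i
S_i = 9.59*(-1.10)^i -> [9.59, -10.55, 11.6, -12.76, 14.04]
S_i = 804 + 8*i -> [804, 812, 820, 828, 836]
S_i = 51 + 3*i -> [51, 54, 57, 60, 63]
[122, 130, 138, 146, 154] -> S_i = 122 + 8*i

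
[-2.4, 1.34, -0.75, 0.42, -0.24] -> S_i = -2.40*(-0.56)^i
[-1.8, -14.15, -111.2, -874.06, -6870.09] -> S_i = -1.80*7.86^i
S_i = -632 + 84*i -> [-632, -548, -464, -380, -296]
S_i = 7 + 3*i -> [7, 10, 13, 16, 19]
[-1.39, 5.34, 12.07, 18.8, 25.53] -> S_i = -1.39 + 6.73*i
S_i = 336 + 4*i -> [336, 340, 344, 348, 352]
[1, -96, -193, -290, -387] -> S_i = 1 + -97*i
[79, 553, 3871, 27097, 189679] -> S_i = 79*7^i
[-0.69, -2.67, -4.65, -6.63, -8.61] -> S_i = -0.69 + -1.98*i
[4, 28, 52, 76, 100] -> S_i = 4 + 24*i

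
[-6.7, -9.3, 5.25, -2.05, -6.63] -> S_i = Random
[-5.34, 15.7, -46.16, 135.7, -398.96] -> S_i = -5.34*(-2.94)^i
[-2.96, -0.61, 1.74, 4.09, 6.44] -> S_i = -2.96 + 2.35*i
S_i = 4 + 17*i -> [4, 21, 38, 55, 72]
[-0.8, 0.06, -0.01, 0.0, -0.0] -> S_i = -0.80*(-0.08)^i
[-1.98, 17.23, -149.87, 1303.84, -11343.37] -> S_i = -1.98*(-8.70)^i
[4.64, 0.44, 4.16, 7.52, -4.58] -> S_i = Random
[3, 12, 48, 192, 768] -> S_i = 3*4^i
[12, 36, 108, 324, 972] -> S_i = 12*3^i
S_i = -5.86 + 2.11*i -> [-5.86, -3.75, -1.64, 0.47, 2.58]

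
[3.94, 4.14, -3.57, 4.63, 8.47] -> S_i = Random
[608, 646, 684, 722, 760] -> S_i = 608 + 38*i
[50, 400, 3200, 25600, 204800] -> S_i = 50*8^i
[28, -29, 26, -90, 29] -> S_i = Random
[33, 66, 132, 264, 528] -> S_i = 33*2^i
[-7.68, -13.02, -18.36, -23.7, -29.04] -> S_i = -7.68 + -5.34*i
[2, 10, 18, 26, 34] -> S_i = 2 + 8*i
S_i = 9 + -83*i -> [9, -74, -157, -240, -323]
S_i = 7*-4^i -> [7, -28, 112, -448, 1792]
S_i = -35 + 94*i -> [-35, 59, 153, 247, 341]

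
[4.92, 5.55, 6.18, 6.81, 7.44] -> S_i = 4.92 + 0.63*i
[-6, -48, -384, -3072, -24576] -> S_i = -6*8^i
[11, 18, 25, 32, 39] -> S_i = 11 + 7*i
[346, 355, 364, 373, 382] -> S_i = 346 + 9*i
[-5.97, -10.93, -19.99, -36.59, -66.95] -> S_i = -5.97*1.83^i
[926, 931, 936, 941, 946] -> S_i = 926 + 5*i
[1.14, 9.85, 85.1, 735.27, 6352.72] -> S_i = 1.14*8.64^i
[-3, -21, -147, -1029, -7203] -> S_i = -3*7^i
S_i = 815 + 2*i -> [815, 817, 819, 821, 823]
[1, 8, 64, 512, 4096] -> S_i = 1*8^i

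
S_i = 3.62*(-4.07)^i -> [3.62, -14.73, 59.96, -244.06, 993.31]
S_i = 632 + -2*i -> [632, 630, 628, 626, 624]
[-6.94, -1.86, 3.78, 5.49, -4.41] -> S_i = Random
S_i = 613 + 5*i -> [613, 618, 623, 628, 633]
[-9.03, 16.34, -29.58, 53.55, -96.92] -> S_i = -9.03*(-1.81)^i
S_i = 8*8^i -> [8, 64, 512, 4096, 32768]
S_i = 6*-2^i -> [6, -12, 24, -48, 96]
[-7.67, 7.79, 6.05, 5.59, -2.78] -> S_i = Random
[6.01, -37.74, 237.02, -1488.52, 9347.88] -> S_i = 6.01*(-6.28)^i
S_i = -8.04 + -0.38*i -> [-8.04, -8.42, -8.8, -9.18, -9.56]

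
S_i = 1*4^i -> [1, 4, 16, 64, 256]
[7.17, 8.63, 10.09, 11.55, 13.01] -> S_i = 7.17 + 1.46*i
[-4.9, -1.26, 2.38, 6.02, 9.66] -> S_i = -4.90 + 3.64*i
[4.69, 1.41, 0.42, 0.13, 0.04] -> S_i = 4.69*0.30^i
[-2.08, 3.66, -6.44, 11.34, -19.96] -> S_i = -2.08*(-1.76)^i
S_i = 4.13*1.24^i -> [4.13, 5.12, 6.35, 7.87, 9.76]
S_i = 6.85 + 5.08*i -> [6.85, 11.93, 17.01, 22.09, 27.17]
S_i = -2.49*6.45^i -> [-2.49, -16.06, -103.59, -668.16, -4309.61]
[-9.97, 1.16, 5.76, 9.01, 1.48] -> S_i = Random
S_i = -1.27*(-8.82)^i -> [-1.27, 11.2, -98.8, 871.38, -7685.61]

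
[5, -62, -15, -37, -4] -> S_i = Random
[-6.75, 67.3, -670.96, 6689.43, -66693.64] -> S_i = -6.75*(-9.97)^i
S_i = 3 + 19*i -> [3, 22, 41, 60, 79]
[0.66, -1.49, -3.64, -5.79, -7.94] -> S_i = 0.66 + -2.15*i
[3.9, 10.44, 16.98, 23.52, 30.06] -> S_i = 3.90 + 6.54*i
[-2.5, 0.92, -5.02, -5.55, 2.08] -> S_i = Random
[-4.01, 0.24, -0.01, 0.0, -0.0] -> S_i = -4.01*(-0.06)^i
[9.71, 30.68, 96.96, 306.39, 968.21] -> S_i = 9.71*3.16^i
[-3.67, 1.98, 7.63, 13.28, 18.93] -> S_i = -3.67 + 5.65*i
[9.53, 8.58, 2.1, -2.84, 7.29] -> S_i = Random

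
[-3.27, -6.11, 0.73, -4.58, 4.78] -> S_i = Random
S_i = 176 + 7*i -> [176, 183, 190, 197, 204]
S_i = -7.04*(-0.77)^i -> [-7.04, 5.42, -4.17, 3.21, -2.47]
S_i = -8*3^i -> [-8, -24, -72, -216, -648]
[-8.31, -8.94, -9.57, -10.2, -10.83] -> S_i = -8.31 + -0.63*i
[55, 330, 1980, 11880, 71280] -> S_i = 55*6^i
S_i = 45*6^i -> [45, 270, 1620, 9720, 58320]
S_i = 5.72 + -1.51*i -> [5.72, 4.21, 2.7, 1.19, -0.32]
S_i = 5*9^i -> [5, 45, 405, 3645, 32805]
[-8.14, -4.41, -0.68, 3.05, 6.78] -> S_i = -8.14 + 3.73*i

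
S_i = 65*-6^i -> [65, -390, 2340, -14040, 84240]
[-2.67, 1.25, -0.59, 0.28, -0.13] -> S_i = -2.67*(-0.47)^i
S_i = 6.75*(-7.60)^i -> [6.75, -51.3, 389.88, -2963.09, 22519.47]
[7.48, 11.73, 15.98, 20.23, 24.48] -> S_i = 7.48 + 4.25*i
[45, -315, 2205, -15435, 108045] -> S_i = 45*-7^i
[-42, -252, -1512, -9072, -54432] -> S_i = -42*6^i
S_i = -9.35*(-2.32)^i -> [-9.35, 21.69, -50.33, 116.76, -270.87]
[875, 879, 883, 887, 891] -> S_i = 875 + 4*i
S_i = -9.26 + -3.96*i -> [-9.26, -13.22, -17.18, -21.14, -25.1]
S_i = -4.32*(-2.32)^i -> [-4.32, 10.02, -23.25, 53.94, -125.15]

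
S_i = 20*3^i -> [20, 60, 180, 540, 1620]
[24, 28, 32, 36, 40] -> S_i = 24 + 4*i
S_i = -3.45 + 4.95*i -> [-3.45, 1.5, 6.45, 11.4, 16.35]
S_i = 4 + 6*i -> [4, 10, 16, 22, 28]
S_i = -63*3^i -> [-63, -189, -567, -1701, -5103]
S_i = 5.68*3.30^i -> [5.68, 18.74, 61.86, 204.12, 673.6]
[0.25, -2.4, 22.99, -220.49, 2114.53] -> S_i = 0.25*(-9.59)^i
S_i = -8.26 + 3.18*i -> [-8.26, -5.08, -1.9, 1.28, 4.46]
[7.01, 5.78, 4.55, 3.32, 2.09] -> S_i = 7.01 + -1.23*i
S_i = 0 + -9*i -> [0, -9, -18, -27, -36]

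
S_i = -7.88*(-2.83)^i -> [-7.88, 22.3, -63.11, 178.6, -505.44]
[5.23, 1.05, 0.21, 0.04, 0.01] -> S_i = 5.23*0.20^i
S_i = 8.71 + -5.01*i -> [8.71, 3.7, -1.31, -6.32, -11.33]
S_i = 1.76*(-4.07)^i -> [1.76, -7.16, 29.15, -118.66, 482.94]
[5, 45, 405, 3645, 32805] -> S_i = 5*9^i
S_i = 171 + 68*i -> [171, 239, 307, 375, 443]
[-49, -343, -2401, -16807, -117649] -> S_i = -49*7^i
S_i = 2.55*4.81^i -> [2.55, 12.27, 59.0, 283.78, 1364.96]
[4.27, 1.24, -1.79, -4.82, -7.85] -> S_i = 4.27 + -3.03*i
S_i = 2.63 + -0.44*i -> [2.63, 2.19, 1.75, 1.31, 0.87]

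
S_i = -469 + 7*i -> [-469, -462, -455, -448, -441]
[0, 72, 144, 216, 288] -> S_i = 0 + 72*i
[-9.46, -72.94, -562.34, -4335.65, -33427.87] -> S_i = -9.46*7.71^i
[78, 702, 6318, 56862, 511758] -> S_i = 78*9^i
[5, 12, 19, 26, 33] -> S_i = 5 + 7*i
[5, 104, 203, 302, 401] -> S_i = 5 + 99*i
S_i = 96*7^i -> [96, 672, 4704, 32928, 230496]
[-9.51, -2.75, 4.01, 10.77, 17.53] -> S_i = -9.51 + 6.76*i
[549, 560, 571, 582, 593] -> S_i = 549 + 11*i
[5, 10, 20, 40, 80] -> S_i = 5*2^i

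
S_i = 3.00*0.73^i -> [3.0, 2.19, 1.6, 1.17, 0.85]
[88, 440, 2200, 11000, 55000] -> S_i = 88*5^i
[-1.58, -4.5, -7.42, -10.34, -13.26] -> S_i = -1.58 + -2.92*i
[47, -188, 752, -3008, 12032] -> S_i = 47*-4^i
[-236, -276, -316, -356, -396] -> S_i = -236 + -40*i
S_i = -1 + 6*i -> [-1, 5, 11, 17, 23]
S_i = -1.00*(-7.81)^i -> [-1.0, 7.81, -61.0, 476.38, -3720.52]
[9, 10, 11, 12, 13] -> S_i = 9 + 1*i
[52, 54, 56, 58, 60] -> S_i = 52 + 2*i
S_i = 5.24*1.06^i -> [5.24, 5.55, 5.89, 6.24, 6.62]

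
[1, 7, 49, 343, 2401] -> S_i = 1*7^i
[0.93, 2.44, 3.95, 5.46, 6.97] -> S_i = 0.93 + 1.51*i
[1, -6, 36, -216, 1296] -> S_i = 1*-6^i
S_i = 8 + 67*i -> [8, 75, 142, 209, 276]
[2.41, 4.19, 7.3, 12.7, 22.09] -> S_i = 2.41*1.74^i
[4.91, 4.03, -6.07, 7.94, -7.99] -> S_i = Random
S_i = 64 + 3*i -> [64, 67, 70, 73, 76]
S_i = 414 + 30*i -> [414, 444, 474, 504, 534]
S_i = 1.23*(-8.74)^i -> [1.23, -10.75, 93.96, -821.18, 7177.13]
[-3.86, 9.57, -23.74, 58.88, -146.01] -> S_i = -3.86*(-2.48)^i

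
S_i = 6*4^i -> [6, 24, 96, 384, 1536]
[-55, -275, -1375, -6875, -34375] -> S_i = -55*5^i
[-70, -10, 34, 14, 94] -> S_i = Random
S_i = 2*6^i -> [2, 12, 72, 432, 2592]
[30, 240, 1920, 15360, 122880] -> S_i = 30*8^i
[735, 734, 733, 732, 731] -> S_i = 735 + -1*i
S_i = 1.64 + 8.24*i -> [1.64, 9.88, 18.12, 26.36, 34.6]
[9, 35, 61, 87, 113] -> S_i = 9 + 26*i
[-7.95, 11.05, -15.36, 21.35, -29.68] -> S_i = -7.95*(-1.39)^i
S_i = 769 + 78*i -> [769, 847, 925, 1003, 1081]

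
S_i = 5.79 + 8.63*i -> [5.79, 14.42, 23.05, 31.68, 40.31]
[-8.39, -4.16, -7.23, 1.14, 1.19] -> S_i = Random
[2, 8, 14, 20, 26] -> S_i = 2 + 6*i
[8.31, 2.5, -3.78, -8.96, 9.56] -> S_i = Random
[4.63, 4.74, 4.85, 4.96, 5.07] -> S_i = 4.63 + 0.11*i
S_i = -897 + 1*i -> [-897, -896, -895, -894, -893]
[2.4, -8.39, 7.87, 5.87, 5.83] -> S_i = Random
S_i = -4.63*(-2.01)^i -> [-4.63, 9.31, -18.71, 37.6, -75.57]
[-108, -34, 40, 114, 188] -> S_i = -108 + 74*i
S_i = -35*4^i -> [-35, -140, -560, -2240, -8960]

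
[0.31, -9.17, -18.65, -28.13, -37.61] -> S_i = 0.31 + -9.48*i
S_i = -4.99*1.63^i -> [-4.99, -8.13, -13.26, -21.61, -35.22]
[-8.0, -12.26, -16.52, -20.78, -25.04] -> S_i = -8.00 + -4.26*i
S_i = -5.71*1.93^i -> [-5.71, -11.02, -21.27, -41.05, -79.23]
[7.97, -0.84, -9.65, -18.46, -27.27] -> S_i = 7.97 + -8.81*i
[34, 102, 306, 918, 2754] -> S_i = 34*3^i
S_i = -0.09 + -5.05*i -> [-0.09, -5.14, -10.19, -15.24, -20.29]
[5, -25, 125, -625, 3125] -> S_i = 5*-5^i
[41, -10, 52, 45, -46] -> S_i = Random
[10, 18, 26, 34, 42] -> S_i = 10 + 8*i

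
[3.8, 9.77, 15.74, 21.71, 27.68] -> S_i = 3.80 + 5.97*i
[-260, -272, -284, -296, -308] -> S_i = -260 + -12*i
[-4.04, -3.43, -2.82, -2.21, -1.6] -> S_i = -4.04 + 0.61*i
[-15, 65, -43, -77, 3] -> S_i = Random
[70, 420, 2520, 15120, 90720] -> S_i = 70*6^i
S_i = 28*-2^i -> [28, -56, 112, -224, 448]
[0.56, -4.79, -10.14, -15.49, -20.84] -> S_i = 0.56 + -5.35*i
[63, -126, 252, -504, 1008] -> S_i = 63*-2^i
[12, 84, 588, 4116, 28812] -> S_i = 12*7^i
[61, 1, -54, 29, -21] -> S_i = Random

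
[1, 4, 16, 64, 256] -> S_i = 1*4^i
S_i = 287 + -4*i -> [287, 283, 279, 275, 271]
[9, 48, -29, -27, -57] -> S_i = Random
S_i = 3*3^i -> [3, 9, 27, 81, 243]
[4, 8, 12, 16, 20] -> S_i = 4 + 4*i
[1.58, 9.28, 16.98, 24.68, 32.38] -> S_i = 1.58 + 7.70*i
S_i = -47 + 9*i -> [-47, -38, -29, -20, -11]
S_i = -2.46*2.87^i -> [-2.46, -7.06, -20.26, -58.15, -166.9]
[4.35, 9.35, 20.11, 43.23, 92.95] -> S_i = 4.35*2.15^i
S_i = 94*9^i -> [94, 846, 7614, 68526, 616734]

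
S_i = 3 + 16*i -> [3, 19, 35, 51, 67]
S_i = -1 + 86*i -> [-1, 85, 171, 257, 343]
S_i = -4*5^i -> [-4, -20, -100, -500, -2500]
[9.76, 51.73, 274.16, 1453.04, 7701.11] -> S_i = 9.76*5.30^i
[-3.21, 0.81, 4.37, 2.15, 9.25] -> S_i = Random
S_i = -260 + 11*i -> [-260, -249, -238, -227, -216]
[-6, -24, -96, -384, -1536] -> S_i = -6*4^i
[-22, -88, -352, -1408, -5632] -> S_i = -22*4^i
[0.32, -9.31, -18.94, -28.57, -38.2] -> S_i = 0.32 + -9.63*i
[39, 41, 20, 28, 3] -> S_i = Random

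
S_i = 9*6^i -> [9, 54, 324, 1944, 11664]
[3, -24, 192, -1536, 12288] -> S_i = 3*-8^i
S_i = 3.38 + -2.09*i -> [3.38, 1.29, -0.8, -2.89, -4.98]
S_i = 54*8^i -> [54, 432, 3456, 27648, 221184]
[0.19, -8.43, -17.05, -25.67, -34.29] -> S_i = 0.19 + -8.62*i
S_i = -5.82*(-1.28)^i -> [-5.82, 7.45, -9.54, 12.21, -15.62]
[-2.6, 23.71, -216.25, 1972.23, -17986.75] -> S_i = -2.60*(-9.12)^i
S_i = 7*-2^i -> [7, -14, 28, -56, 112]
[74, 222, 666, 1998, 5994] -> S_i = 74*3^i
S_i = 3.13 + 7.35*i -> [3.13, 10.48, 17.83, 25.18, 32.53]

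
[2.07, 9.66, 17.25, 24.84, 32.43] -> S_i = 2.07 + 7.59*i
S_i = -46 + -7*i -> [-46, -53, -60, -67, -74]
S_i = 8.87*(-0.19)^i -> [8.87, -1.69, 0.32, -0.06, 0.01]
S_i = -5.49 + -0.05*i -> [-5.49, -5.54, -5.59, -5.64, -5.69]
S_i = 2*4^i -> [2, 8, 32, 128, 512]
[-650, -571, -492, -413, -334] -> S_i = -650 + 79*i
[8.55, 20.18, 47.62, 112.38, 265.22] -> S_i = 8.55*2.36^i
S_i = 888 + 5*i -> [888, 893, 898, 903, 908]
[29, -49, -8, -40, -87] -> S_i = Random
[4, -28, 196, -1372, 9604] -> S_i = 4*-7^i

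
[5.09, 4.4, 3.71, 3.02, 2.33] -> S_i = 5.09 + -0.69*i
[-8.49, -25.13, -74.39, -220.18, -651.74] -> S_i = -8.49*2.96^i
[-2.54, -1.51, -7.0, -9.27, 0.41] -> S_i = Random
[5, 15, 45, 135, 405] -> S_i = 5*3^i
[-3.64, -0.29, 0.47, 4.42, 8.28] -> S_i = Random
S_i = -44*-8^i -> [-44, 352, -2816, 22528, -180224]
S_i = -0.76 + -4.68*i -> [-0.76, -5.44, -10.12, -14.8, -19.48]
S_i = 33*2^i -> [33, 66, 132, 264, 528]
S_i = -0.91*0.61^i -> [-0.91, -0.56, -0.34, -0.21, -0.13]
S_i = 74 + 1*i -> [74, 75, 76, 77, 78]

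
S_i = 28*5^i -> [28, 140, 700, 3500, 17500]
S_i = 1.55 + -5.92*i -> [1.55, -4.37, -10.29, -16.21, -22.13]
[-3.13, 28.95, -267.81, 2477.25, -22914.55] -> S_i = -3.13*(-9.25)^i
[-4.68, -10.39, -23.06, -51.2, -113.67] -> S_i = -4.68*2.22^i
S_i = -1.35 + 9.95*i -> [-1.35, 8.6, 18.55, 28.5, 38.45]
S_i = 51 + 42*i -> [51, 93, 135, 177, 219]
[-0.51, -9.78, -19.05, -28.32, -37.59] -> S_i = -0.51 + -9.27*i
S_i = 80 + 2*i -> [80, 82, 84, 86, 88]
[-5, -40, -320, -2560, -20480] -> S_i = -5*8^i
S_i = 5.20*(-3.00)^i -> [5.2, -15.6, 46.8, -140.4, 421.2]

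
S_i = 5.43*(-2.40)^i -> [5.43, -13.03, 31.28, -75.06, 180.15]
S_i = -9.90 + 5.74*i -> [-9.9, -4.16, 1.58, 7.32, 13.06]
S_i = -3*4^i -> [-3, -12, -48, -192, -768]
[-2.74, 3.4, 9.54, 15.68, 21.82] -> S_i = -2.74 + 6.14*i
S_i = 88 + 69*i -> [88, 157, 226, 295, 364]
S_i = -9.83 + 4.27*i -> [-9.83, -5.56, -1.29, 2.98, 7.25]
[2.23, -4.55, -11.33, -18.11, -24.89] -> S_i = 2.23 + -6.78*i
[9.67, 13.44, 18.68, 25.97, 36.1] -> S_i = 9.67*1.39^i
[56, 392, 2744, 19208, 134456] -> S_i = 56*7^i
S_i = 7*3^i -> [7, 21, 63, 189, 567]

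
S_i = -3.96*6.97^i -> [-3.96, -27.6, -192.38, -1340.89, -9346.01]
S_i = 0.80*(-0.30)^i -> [0.8, -0.24, 0.07, -0.02, 0.01]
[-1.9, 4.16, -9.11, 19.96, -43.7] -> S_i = -1.90*(-2.19)^i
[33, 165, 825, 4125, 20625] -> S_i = 33*5^i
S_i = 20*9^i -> [20, 180, 1620, 14580, 131220]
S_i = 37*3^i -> [37, 111, 333, 999, 2997]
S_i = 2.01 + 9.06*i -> [2.01, 11.07, 20.13, 29.19, 38.25]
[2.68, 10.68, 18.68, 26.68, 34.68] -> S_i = 2.68 + 8.00*i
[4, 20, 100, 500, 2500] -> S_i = 4*5^i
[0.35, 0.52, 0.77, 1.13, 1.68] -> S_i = 0.35*1.48^i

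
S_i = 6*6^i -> [6, 36, 216, 1296, 7776]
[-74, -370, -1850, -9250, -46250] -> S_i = -74*5^i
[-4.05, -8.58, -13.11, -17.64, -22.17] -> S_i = -4.05 + -4.53*i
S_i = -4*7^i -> [-4, -28, -196, -1372, -9604]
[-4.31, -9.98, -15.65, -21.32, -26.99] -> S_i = -4.31 + -5.67*i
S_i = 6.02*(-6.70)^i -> [6.02, -40.33, 270.24, -1810.59, 12130.97]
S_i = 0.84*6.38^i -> [0.84, 5.36, 34.19, 218.14, 1391.75]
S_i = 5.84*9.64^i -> [5.84, 56.3, 542.71, 5231.71, 50433.72]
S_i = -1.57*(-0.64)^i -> [-1.57, 1.0, -0.64, 0.41, -0.26]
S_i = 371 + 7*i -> [371, 378, 385, 392, 399]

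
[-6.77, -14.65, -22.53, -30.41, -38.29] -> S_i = -6.77 + -7.88*i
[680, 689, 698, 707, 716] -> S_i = 680 + 9*i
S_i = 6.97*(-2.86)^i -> [6.97, -19.93, 57.01, -163.05, 466.33]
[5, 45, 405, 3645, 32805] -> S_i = 5*9^i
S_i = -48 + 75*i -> [-48, 27, 102, 177, 252]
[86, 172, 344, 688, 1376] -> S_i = 86*2^i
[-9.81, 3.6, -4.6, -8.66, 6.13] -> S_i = Random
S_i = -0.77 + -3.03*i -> [-0.77, -3.8, -6.83, -9.86, -12.89]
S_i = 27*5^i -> [27, 135, 675, 3375, 16875]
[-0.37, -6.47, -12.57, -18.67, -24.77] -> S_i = -0.37 + -6.10*i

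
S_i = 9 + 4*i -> [9, 13, 17, 21, 25]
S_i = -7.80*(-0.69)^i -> [-7.8, 5.38, -3.71, 2.56, -1.77]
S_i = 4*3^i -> [4, 12, 36, 108, 324]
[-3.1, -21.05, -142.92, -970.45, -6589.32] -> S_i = -3.10*6.79^i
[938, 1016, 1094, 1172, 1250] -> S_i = 938 + 78*i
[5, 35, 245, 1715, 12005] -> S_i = 5*7^i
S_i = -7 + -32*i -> [-7, -39, -71, -103, -135]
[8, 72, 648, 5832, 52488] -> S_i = 8*9^i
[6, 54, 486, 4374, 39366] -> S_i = 6*9^i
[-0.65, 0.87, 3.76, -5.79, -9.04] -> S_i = Random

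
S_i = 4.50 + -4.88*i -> [4.5, -0.38, -5.26, -10.14, -15.02]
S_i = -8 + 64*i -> [-8, 56, 120, 184, 248]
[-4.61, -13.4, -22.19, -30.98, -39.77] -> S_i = -4.61 + -8.79*i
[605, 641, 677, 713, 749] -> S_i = 605 + 36*i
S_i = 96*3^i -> [96, 288, 864, 2592, 7776]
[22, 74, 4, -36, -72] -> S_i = Random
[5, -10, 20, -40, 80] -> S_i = 5*-2^i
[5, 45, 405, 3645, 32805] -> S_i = 5*9^i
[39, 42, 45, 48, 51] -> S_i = 39 + 3*i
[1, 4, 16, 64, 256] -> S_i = 1*4^i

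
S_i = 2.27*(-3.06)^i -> [2.27, -6.95, 21.26, -65.04, 199.03]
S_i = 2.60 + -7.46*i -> [2.6, -4.86, -12.32, -19.78, -27.24]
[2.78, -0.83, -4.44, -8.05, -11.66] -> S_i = 2.78 + -3.61*i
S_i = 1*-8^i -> [1, -8, 64, -512, 4096]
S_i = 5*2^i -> [5, 10, 20, 40, 80]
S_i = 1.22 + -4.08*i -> [1.22, -2.86, -6.94, -11.02, -15.1]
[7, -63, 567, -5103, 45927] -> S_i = 7*-9^i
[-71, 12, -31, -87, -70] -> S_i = Random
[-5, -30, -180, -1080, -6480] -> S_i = -5*6^i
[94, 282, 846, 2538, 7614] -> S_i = 94*3^i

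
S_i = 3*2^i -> [3, 6, 12, 24, 48]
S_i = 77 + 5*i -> [77, 82, 87, 92, 97]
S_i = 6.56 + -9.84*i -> [6.56, -3.28, -13.12, -22.96, -32.8]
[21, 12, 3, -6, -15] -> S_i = 21 + -9*i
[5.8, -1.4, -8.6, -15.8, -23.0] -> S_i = 5.80 + -7.20*i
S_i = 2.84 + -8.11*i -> [2.84, -5.27, -13.38, -21.49, -29.6]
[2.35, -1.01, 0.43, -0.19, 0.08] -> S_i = 2.35*(-0.43)^i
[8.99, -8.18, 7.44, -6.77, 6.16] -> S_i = 8.99*(-0.91)^i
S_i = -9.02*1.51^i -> [-9.02, -13.62, -20.57, -31.06, -46.89]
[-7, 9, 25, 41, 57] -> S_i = -7 + 16*i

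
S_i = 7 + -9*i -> [7, -2, -11, -20, -29]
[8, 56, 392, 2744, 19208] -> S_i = 8*7^i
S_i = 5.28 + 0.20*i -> [5.28, 5.48, 5.68, 5.88, 6.08]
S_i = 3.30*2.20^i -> [3.3, 7.26, 15.97, 35.14, 77.3]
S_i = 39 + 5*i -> [39, 44, 49, 54, 59]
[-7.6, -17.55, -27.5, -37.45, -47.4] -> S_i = -7.60 + -9.95*i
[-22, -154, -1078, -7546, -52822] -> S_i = -22*7^i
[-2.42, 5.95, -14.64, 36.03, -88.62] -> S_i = -2.42*(-2.46)^i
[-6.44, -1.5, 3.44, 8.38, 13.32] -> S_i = -6.44 + 4.94*i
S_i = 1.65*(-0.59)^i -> [1.65, -0.97, 0.57, -0.34, 0.2]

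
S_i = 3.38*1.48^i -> [3.38, 5.0, 7.4, 10.96, 16.22]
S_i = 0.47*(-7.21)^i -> [0.47, -3.39, 24.43, -176.16, 1270.1]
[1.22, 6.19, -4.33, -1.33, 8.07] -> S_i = Random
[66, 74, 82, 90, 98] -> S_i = 66 + 8*i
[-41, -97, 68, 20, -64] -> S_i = Random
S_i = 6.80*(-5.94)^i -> [6.8, -40.39, 239.93, -1425.18, 8465.54]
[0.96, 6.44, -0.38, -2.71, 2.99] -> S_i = Random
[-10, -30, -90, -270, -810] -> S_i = -10*3^i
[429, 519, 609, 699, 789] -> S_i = 429 + 90*i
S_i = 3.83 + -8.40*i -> [3.83, -4.57, -12.97, -21.37, -29.77]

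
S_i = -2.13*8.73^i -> [-2.13, -18.59, -162.33, -1417.17, -12371.91]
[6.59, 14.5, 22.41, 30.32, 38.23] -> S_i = 6.59 + 7.91*i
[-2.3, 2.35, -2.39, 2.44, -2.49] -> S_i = -2.30*(-1.02)^i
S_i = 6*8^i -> [6, 48, 384, 3072, 24576]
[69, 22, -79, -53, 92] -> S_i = Random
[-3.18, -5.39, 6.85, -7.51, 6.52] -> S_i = Random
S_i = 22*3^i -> [22, 66, 198, 594, 1782]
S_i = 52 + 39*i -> [52, 91, 130, 169, 208]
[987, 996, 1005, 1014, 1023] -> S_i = 987 + 9*i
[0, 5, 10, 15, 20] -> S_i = 0 + 5*i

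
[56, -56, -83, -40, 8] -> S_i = Random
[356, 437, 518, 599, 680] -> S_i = 356 + 81*i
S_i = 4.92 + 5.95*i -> [4.92, 10.87, 16.82, 22.77, 28.72]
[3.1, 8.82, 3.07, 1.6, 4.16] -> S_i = Random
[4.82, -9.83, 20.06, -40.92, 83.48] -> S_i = 4.82*(-2.04)^i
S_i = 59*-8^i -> [59, -472, 3776, -30208, 241664]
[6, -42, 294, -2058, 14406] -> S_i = 6*-7^i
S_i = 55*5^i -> [55, 275, 1375, 6875, 34375]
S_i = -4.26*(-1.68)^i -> [-4.26, 7.16, -12.02, 20.2, -33.93]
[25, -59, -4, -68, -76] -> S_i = Random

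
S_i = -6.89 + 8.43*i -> [-6.89, 1.54, 9.97, 18.4, 26.83]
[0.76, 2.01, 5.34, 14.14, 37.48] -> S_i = 0.76*2.65^i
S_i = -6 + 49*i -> [-6, 43, 92, 141, 190]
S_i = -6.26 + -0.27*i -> [-6.26, -6.53, -6.8, -7.07, -7.34]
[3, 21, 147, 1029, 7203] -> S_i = 3*7^i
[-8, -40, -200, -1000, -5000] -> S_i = -8*5^i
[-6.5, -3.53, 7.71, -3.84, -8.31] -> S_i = Random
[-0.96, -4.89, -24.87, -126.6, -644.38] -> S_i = -0.96*5.09^i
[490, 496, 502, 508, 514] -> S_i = 490 + 6*i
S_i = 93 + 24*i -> [93, 117, 141, 165, 189]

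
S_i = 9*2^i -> [9, 18, 36, 72, 144]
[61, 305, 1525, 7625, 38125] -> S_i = 61*5^i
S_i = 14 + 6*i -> [14, 20, 26, 32, 38]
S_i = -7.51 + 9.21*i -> [-7.51, 1.7, 10.91, 20.12, 29.33]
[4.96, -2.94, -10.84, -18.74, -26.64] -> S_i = 4.96 + -7.90*i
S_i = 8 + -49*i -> [8, -41, -90, -139, -188]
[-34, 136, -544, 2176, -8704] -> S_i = -34*-4^i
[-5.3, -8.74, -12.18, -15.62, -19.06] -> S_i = -5.30 + -3.44*i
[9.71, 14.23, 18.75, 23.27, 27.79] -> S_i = 9.71 + 4.52*i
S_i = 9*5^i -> [9, 45, 225, 1125, 5625]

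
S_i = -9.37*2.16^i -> [-9.37, -20.24, -43.72, -94.43, -203.96]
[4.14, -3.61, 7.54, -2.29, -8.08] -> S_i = Random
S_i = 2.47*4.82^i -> [2.47, 11.91, 57.38, 276.59, 1333.17]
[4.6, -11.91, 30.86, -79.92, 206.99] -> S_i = 4.60*(-2.59)^i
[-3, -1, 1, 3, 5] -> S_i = -3 + 2*i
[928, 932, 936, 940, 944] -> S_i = 928 + 4*i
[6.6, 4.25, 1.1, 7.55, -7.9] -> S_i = Random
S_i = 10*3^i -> [10, 30, 90, 270, 810]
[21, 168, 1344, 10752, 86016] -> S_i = 21*8^i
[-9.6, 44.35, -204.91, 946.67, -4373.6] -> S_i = -9.60*(-4.62)^i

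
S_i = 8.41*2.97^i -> [8.41, 24.98, 74.18, 220.33, 654.37]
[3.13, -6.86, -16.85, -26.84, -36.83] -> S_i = 3.13 + -9.99*i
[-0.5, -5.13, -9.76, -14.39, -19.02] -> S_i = -0.50 + -4.63*i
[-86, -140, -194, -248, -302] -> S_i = -86 + -54*i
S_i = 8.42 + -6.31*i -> [8.42, 2.11, -4.2, -10.51, -16.82]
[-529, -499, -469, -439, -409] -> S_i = -529 + 30*i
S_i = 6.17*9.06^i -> [6.17, 55.9, 506.46, 4588.49, 41571.72]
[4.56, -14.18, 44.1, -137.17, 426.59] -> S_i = 4.56*(-3.11)^i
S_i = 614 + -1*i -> [614, 613, 612, 611, 610]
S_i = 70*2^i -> [70, 140, 280, 560, 1120]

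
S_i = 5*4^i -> [5, 20, 80, 320, 1280]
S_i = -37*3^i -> [-37, -111, -333, -999, -2997]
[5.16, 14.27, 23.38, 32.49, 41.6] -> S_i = 5.16 + 9.11*i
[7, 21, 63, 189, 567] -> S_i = 7*3^i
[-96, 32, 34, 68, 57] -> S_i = Random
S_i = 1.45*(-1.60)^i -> [1.45, -2.32, 3.71, -5.94, 9.5]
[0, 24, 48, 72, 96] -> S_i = 0 + 24*i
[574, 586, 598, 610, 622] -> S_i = 574 + 12*i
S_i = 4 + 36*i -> [4, 40, 76, 112, 148]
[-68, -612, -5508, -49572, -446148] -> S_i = -68*9^i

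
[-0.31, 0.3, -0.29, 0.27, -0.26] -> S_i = -0.31*(-0.96)^i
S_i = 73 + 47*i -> [73, 120, 167, 214, 261]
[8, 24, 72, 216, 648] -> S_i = 8*3^i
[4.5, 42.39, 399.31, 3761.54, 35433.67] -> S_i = 4.50*9.42^i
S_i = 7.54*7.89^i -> [7.54, 59.49, 469.38, 3703.41, 29219.94]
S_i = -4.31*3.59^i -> [-4.31, -15.47, -55.55, -199.42, -715.9]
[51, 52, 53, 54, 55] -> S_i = 51 + 1*i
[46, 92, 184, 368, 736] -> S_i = 46*2^i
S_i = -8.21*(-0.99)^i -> [-8.21, 8.13, -8.05, 7.97, -7.89]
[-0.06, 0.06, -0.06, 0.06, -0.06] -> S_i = -0.06*(-1.02)^i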